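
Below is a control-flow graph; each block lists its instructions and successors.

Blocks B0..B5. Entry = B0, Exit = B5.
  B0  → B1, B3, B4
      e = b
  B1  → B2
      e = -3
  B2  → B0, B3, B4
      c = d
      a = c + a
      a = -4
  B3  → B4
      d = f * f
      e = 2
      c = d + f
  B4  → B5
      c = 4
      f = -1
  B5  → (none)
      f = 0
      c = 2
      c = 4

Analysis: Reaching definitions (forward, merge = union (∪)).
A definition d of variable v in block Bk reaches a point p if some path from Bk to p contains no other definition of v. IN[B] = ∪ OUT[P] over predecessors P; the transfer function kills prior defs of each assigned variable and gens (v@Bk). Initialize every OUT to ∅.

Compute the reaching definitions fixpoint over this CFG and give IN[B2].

Answer: {a@B2, c@B2, e@B1}

Trace:
Fixpoint table:
  B0:   IN={a@B2, c@B2, e@B1}   OUT={a@B2, c@B2, e@B0}
  B1:   IN={a@B2, c@B2, e@B0}   OUT={a@B2, c@B2, e@B1}
  B2:   IN={a@B2, c@B2, e@B1}   OUT={a@B2, c@B2, e@B1}
  B3:   IN={a@B2, c@B2, e@B0, e@B1}   OUT={a@B2, c@B3, d@B3, e@B3}
  B4:   IN={a@B2, c@B2, c@B3, d@B3, e@B0, e@B1, e@B3}   OUT={a@B2, c@B4, d@B3, e@B0, e@B1, e@B3, f@B4}
  B5:   IN={a@B2, c@B4, d@B3, e@B0, e@B1, e@B3, f@B4}   OUT={a@B2, c@B5, d@B3, e@B0, e@B1, e@B3, f@B5}

Merge at B2: IN[B2] = OUT[B1] = {a@B2, c@B2, e@B1}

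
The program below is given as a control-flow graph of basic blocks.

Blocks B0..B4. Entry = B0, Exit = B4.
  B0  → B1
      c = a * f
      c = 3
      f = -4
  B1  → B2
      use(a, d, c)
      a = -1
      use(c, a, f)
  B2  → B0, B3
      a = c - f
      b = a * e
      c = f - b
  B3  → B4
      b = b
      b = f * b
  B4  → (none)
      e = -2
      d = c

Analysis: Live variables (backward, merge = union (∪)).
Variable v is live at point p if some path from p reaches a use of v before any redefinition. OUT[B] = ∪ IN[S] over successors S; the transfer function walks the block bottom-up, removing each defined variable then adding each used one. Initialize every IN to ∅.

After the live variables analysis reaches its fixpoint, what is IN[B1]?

Converged values:
  B0:   IN={a, d, e, f}   OUT={a, c, d, e, f}
  B1:   IN={a, c, d, e, f}   OUT={c, d, e, f}
  B2:   IN={c, d, e, f}   OUT={a, b, c, d, e, f}
  B3:   IN={b, c, f}   OUT={c}
  B4:   IN={c}   OUT={}

Merge at B1: OUT[B1] = IN[B2] = {c, d, e, f}
Applying B1's transfer function to that OUT value gives IN[B1] (row B1 above).

Answer: {a, c, d, e, f}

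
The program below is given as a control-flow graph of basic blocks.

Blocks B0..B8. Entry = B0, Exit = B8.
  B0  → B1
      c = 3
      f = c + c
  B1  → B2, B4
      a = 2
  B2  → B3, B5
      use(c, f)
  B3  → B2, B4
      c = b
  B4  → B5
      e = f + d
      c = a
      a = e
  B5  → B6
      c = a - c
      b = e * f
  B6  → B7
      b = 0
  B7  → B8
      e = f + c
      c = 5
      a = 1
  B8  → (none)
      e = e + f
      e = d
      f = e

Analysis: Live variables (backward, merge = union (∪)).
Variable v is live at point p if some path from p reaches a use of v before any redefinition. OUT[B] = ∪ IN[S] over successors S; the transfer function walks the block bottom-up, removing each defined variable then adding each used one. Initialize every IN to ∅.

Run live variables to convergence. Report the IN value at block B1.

Answer: {b, c, d, e, f}

Derivation:
Converged values:
  B0: | IN={b, d, e} | OUT={b, c, d, e, f}
  B1: | IN={b, c, d, e, f} | OUT={a, b, c, d, e, f}
  B2: | IN={a, b, c, d, e, f} | OUT={a, b, c, d, e, f}
  B3: | IN={a, b, d, e, f} | OUT={a, b, c, d, e, f}
  B4: | IN={a, d, f} | OUT={a, c, d, e, f}
  B5: | IN={a, c, d, e, f} | OUT={c, d, f}
  B6: | IN={c, d, f} | OUT={c, d, f}
  B7: | IN={c, d, f} | OUT={d, e, f}
  B8: | IN={d, e, f} | OUT={}

Merge at B1: OUT[B1] = IN[B2] ⊔ IN[B4] = {a, b, c, d, e, f}
Applying B1's transfer function to that OUT value gives IN[B1] (row B1 above).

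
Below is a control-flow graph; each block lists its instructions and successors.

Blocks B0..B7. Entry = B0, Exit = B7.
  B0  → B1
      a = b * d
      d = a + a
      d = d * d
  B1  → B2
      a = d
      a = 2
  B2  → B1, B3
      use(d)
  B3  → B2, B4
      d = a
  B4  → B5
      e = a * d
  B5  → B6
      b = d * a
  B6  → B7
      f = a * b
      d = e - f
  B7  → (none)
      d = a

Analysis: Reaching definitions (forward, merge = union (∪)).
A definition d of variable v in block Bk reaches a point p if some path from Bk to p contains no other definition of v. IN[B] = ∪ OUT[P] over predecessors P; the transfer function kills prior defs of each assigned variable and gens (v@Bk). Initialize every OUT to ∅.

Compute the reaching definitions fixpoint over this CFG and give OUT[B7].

Converged values:
  B0: | IN={} | OUT={a@B0, d@B0}
  B1: | IN={a@B0, a@B1, d@B0, d@B3} | OUT={a@B1, d@B0, d@B3}
  B2: | IN={a@B1, d@B0, d@B3} | OUT={a@B1, d@B0, d@B3}
  B3: | IN={a@B1, d@B0, d@B3} | OUT={a@B1, d@B3}
  B4: | IN={a@B1, d@B3} | OUT={a@B1, d@B3, e@B4}
  B5: | IN={a@B1, d@B3, e@B4} | OUT={a@B1, b@B5, d@B3, e@B4}
  B6: | IN={a@B1, b@B5, d@B3, e@B4} | OUT={a@B1, b@B5, d@B6, e@B4, f@B6}
  B7: | IN={a@B1, b@B5, d@B6, e@B4, f@B6} | OUT={a@B1, b@B5, d@B7, e@B4, f@B6}

Merge at B7: IN[B7] = OUT[B6] = {a@B1, b@B5, d@B6, e@B4, f@B6}
Applying B7's transfer function to that IN value gives OUT[B7] (row B7 above).

Answer: {a@B1, b@B5, d@B7, e@B4, f@B6}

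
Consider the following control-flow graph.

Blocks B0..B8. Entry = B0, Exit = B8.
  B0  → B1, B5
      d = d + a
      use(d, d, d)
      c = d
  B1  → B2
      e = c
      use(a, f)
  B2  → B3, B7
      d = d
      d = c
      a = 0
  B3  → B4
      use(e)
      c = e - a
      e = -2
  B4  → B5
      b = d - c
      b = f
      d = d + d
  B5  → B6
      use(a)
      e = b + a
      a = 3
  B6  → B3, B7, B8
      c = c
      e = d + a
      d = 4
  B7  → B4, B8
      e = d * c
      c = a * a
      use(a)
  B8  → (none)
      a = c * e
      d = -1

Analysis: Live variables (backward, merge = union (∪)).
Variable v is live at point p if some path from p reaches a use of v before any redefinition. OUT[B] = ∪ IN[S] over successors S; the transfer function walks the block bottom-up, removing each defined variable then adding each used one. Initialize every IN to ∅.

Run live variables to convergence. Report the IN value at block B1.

Answer: {a, c, d, f}

Trace:
Fixpoint table:
  B0:   IN={a, b, d, f}   OUT={a, b, c, d, f}
  B1:   IN={a, c, d, f}   OUT={c, d, e, f}
  B2:   IN={c, d, e, f}   OUT={a, c, d, e, f}
  B3:   IN={a, d, e, f}   OUT={a, c, d, f}
  B4:   IN={a, c, d, f}   OUT={a, b, c, d, f}
  B5:   IN={a, b, c, d, f}   OUT={a, c, d, f}
  B6:   IN={a, c, d, f}   OUT={a, c, d, e, f}
  B7:   IN={a, c, d, f}   OUT={a, c, d, e, f}
  B8:   IN={c, e}   OUT={}

Merge at B1: OUT[B1] = IN[B2] = {c, d, e, f}
Applying B1's transfer function to that OUT value gives IN[B1] (row B1 above).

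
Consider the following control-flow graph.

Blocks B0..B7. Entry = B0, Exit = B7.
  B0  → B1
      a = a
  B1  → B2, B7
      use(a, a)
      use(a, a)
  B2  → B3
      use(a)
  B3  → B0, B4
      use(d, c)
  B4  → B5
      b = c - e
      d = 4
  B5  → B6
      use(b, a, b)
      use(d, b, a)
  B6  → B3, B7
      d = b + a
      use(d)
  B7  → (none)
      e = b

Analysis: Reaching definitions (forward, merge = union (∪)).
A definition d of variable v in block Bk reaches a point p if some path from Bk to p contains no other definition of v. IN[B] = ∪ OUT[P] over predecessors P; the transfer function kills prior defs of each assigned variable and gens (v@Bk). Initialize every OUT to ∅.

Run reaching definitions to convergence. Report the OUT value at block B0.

Answer: {a@B0, b@B4, d@B6}

Working:
Converged values:
  B0:  IN={a@B0, b@B4, d@B6}  OUT={a@B0, b@B4, d@B6}
  B1:  IN={a@B0, b@B4, d@B6}  OUT={a@B0, b@B4, d@B6}
  B2:  IN={a@B0, b@B4, d@B6}  OUT={a@B0, b@B4, d@B6}
  B3:  IN={a@B0, b@B4, d@B6}  OUT={a@B0, b@B4, d@B6}
  B4:  IN={a@B0, b@B4, d@B6}  OUT={a@B0, b@B4, d@B4}
  B5:  IN={a@B0, b@B4, d@B4}  OUT={a@B0, b@B4, d@B4}
  B6:  IN={a@B0, b@B4, d@B4}  OUT={a@B0, b@B4, d@B6}
  B7:  IN={a@B0, b@B4, d@B6}  OUT={a@B0, b@B4, d@B6, e@B7}

Merge at B0 (entry node, so the boundary value {} is joined with the incoming edge(s)): IN[B0] = {} ⊔ OUT[B3] = {a@B0, b@B4, d@B6}
Applying B0's transfer function to that IN value gives OUT[B0] (row B0 above).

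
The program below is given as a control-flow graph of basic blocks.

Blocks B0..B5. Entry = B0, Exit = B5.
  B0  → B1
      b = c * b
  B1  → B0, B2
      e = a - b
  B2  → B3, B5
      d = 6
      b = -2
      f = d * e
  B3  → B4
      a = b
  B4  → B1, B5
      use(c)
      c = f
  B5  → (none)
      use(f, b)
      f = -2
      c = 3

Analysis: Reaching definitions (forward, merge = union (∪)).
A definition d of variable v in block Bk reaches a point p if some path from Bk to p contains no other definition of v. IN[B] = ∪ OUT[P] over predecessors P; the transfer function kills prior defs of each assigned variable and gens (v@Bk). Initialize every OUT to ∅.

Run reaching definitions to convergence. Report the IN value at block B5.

Converged values:
  B0:  IN={a@B3, b@B0, b@B2, c@B4, d@B2, e@B1, f@B2}  OUT={a@B3, b@B0, c@B4, d@B2, e@B1, f@B2}
  B1:  IN={a@B3, b@B0, b@B2, c@B4, d@B2, e@B1, f@B2}  OUT={a@B3, b@B0, b@B2, c@B4, d@B2, e@B1, f@B2}
  B2:  IN={a@B3, b@B0, b@B2, c@B4, d@B2, e@B1, f@B2}  OUT={a@B3, b@B2, c@B4, d@B2, e@B1, f@B2}
  B3:  IN={a@B3, b@B2, c@B4, d@B2, e@B1, f@B2}  OUT={a@B3, b@B2, c@B4, d@B2, e@B1, f@B2}
  B4:  IN={a@B3, b@B2, c@B4, d@B2, e@B1, f@B2}  OUT={a@B3, b@B2, c@B4, d@B2, e@B1, f@B2}
  B5:  IN={a@B3, b@B2, c@B4, d@B2, e@B1, f@B2}  OUT={a@B3, b@B2, c@B5, d@B2, e@B1, f@B5}

Merge at B5: IN[B5] = OUT[B2] ⊔ OUT[B4] = {a@B3, b@B2, c@B4, d@B2, e@B1, f@B2}

Answer: {a@B3, b@B2, c@B4, d@B2, e@B1, f@B2}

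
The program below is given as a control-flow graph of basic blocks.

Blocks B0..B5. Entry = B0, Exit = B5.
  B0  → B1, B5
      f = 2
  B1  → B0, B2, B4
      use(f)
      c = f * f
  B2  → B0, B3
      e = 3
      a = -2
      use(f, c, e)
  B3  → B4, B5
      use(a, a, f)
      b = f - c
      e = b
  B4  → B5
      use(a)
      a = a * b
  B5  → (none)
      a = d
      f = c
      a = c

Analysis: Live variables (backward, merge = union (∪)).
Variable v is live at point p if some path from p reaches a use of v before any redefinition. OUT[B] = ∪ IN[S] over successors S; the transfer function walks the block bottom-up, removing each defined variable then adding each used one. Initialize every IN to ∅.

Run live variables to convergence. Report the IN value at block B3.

Converged values:
  B0: | IN={a, b, c, d} | OUT={a, b, c, d, f}
  B1: | IN={a, b, d, f} | OUT={a, b, c, d, f}
  B2: | IN={b, c, d, f} | OUT={a, b, c, d, f}
  B3: | IN={a, c, d, f} | OUT={a, b, c, d}
  B4: | IN={a, b, c, d} | OUT={c, d}
  B5: | IN={c, d} | OUT={}

Merge at B3: OUT[B3] = IN[B4] ⊔ IN[B5] = {a, b, c, d}
Applying B3's transfer function to that OUT value gives IN[B3] (row B3 above).

Answer: {a, c, d, f}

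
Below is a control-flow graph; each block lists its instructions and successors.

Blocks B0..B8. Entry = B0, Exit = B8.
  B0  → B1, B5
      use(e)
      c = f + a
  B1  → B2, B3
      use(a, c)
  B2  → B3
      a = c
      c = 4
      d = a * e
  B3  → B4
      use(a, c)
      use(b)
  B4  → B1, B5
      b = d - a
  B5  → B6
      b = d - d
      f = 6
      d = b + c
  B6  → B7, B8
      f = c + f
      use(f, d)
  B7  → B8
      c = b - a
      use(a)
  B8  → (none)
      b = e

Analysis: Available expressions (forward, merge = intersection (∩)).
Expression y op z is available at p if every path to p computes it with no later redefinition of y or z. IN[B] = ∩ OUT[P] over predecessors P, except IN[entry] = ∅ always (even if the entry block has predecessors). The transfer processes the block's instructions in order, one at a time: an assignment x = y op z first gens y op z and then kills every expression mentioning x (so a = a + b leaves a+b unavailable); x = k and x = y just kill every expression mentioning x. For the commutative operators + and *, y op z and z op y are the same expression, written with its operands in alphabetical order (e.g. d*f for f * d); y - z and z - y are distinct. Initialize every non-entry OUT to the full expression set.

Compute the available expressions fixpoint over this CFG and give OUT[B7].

Per-block solution:
  B0:  IN={}  OUT={a+f}
  B1:  IN={}  OUT={}
  B2:  IN={}  OUT={a*e}
  B3:  IN={}  OUT={}
  B4:  IN={}  OUT={d-a}
  B5:  IN={}  OUT={b+c}
  B6:  IN={b+c}  OUT={b+c}
  B7:  IN={b+c}  OUT={b-a}
  B8:  IN={}  OUT={}

Merge at B7: IN[B7] = OUT[B6] = {b+c}
Applying B7's transfer function to that IN value gives OUT[B7] (row B7 above).

Answer: {b-a}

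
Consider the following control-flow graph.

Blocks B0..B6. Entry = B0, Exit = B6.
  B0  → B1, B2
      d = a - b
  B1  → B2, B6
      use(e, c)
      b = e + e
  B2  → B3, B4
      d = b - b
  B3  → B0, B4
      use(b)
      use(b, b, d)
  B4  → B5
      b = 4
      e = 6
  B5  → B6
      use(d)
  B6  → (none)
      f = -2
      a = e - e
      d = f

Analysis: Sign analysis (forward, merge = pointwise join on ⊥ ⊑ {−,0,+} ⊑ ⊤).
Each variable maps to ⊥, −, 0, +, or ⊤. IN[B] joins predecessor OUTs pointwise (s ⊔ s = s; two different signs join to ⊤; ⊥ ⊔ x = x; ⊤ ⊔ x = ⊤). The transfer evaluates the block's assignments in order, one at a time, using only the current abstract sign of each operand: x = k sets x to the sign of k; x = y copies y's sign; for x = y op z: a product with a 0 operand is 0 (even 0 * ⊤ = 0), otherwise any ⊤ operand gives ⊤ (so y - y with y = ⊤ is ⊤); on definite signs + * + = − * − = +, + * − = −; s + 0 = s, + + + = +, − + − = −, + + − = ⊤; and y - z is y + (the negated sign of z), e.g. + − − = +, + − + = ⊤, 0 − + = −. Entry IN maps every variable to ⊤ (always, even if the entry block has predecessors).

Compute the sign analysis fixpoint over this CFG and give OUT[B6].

Answer: {a: ⊤, b: ⊤, c: ⊤, d: -, e: ⊤, f: -}

Derivation:
Converged values:
  B0: | IN=(all ⊤) | OUT=(all ⊤)
  B1: | IN=(all ⊤) | OUT=(all ⊤)
  B2: | IN=(all ⊤) | OUT=(all ⊤)
  B3: | IN=(all ⊤) | OUT=(all ⊤)
  B4: | IN=(all ⊤) | OUT={b:+, e:+; rest ⊤}
  B5: | IN={b:+, e:+; rest ⊤} | OUT={b:+, e:+; rest ⊤}
  B6: | IN=(all ⊤) | OUT={d:-, f:-; rest ⊤}

Merge at B6: IN[B6] = OUT[B1] ⊔ OUT[B5] = {a: ⊤, b: ⊤, c: ⊤, d: ⊤, e: ⊤, f: ⊤}
Applying B6's transfer function to that IN value gives OUT[B6] (row B6 above).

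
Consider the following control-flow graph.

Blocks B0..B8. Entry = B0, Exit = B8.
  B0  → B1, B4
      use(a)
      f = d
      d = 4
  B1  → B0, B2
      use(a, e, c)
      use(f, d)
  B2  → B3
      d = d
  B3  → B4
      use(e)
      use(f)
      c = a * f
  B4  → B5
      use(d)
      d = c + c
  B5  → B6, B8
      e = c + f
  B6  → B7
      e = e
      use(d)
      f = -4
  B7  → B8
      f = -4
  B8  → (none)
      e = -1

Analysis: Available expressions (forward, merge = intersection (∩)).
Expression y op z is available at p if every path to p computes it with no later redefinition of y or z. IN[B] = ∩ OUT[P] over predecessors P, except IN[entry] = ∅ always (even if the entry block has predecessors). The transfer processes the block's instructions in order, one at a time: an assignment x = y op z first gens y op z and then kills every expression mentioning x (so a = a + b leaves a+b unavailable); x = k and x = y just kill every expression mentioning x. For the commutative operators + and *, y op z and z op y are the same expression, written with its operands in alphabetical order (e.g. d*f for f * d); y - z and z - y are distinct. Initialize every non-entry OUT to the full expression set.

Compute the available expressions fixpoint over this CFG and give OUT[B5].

Answer: {c+c, c+f}

Trace:
Fixpoint table:
  B0:  IN={}  OUT={}
  B1:  IN={}  OUT={}
  B2:  IN={}  OUT={}
  B3:  IN={}  OUT={a*f}
  B4:  IN={}  OUT={c+c}
  B5:  IN={c+c}  OUT={c+c, c+f}
  B6:  IN={c+c, c+f}  OUT={c+c}
  B7:  IN={c+c}  OUT={c+c}
  B8:  IN={c+c}  OUT={c+c}

Merge at B5: IN[B5] = OUT[B4] = {c+c}
Applying B5's transfer function to that IN value gives OUT[B5] (row B5 above).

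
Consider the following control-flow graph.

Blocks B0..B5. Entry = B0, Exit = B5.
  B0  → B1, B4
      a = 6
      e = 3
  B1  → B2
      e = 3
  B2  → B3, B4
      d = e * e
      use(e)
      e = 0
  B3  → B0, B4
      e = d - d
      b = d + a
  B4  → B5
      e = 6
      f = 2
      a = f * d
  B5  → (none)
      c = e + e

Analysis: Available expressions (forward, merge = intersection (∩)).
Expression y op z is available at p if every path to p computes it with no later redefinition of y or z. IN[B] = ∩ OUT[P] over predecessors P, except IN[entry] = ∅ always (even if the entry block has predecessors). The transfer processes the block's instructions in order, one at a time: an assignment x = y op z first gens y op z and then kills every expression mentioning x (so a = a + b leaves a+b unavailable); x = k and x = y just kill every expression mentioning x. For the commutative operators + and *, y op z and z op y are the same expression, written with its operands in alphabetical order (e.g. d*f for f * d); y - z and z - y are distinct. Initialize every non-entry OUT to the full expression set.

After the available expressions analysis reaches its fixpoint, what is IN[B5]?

Fixpoint table:
  B0: | IN={} | OUT={}
  B1: | IN={} | OUT={}
  B2: | IN={} | OUT={}
  B3: | IN={} | OUT={a+d, d-d}
  B4: | IN={} | OUT={d*f}
  B5: | IN={d*f} | OUT={d*f, e+e}

Merge at B5: IN[B5] = OUT[B4] = {d*f}

Answer: {d*f}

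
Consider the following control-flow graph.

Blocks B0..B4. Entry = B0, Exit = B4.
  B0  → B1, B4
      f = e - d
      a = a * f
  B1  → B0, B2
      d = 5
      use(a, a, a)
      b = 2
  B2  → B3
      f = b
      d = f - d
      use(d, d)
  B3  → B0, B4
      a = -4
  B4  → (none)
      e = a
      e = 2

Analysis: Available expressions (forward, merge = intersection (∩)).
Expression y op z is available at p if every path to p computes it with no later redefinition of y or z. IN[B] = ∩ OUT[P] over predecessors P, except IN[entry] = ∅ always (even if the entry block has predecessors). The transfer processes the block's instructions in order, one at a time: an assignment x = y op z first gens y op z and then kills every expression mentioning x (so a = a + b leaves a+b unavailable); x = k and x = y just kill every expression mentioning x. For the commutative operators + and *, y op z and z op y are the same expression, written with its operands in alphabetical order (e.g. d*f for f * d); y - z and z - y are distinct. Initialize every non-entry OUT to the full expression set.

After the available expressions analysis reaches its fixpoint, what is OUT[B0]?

Answer: {e-d}

Trace:
Fixpoint table:
  B0:   IN={}   OUT={e-d}
  B1:   IN={e-d}   OUT={}
  B2:   IN={}   OUT={}
  B3:   IN={}   OUT={}
  B4:   IN={}   OUT={}

Merge at B0 (entry node, so the boundary value {} is joined with the incoming edge(s)): IN[B0] = {} ∩ OUT[B1] ∩ OUT[B3] = {}
Applying B0's transfer function to that IN value gives OUT[B0] (row B0 above).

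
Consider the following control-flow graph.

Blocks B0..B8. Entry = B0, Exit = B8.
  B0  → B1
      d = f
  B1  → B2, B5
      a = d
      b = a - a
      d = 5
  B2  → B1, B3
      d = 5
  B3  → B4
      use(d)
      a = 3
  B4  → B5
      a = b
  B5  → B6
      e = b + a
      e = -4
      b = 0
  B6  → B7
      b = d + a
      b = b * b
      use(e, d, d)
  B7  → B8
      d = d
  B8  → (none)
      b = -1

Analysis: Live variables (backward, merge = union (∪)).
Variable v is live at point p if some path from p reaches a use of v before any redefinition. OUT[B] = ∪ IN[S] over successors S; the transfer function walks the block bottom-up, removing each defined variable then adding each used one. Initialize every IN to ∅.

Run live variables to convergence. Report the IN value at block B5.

Answer: {a, b, d}

Trace:
Converged values:
  B0: | IN={f} | OUT={d}
  B1: | IN={d} | OUT={a, b, d}
  B2: | IN={b} | OUT={b, d}
  B3: | IN={b, d} | OUT={b, d}
  B4: | IN={b, d} | OUT={a, b, d}
  B5: | IN={a, b, d} | OUT={a, d, e}
  B6: | IN={a, d, e} | OUT={d}
  B7: | IN={d} | OUT={}
  B8: | IN={} | OUT={}

Merge at B5: OUT[B5] = IN[B6] = {a, d, e}
Applying B5's transfer function to that OUT value gives IN[B5] (row B5 above).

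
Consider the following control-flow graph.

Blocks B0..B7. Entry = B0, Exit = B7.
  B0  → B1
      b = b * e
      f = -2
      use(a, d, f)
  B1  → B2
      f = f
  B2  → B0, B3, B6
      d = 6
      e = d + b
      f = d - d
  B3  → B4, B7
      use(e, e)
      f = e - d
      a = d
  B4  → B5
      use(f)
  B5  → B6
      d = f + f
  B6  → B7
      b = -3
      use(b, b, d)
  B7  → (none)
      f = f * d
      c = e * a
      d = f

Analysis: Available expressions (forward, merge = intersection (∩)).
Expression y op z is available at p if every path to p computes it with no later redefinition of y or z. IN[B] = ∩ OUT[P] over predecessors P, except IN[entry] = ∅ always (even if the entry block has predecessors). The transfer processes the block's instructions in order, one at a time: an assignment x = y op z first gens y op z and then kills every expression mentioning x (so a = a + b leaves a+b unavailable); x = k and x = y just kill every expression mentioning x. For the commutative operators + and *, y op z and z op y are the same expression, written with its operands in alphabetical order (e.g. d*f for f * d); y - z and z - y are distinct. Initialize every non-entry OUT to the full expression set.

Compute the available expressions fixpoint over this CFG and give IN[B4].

Per-block solution:
  B0:  IN={}  OUT={}
  B1:  IN={}  OUT={}
  B2:  IN={}  OUT={b+d, d-d}
  B3:  IN={b+d, d-d}  OUT={b+d, d-d, e-d}
  B4:  IN={b+d, d-d, e-d}  OUT={b+d, d-d, e-d}
  B5:  IN={b+d, d-d, e-d}  OUT={f+f}
  B6:  IN={}  OUT={}
  B7:  IN={}  OUT={a*e}

Merge at B4: IN[B4] = OUT[B3] = {b+d, d-d, e-d}

Answer: {b+d, d-d, e-d}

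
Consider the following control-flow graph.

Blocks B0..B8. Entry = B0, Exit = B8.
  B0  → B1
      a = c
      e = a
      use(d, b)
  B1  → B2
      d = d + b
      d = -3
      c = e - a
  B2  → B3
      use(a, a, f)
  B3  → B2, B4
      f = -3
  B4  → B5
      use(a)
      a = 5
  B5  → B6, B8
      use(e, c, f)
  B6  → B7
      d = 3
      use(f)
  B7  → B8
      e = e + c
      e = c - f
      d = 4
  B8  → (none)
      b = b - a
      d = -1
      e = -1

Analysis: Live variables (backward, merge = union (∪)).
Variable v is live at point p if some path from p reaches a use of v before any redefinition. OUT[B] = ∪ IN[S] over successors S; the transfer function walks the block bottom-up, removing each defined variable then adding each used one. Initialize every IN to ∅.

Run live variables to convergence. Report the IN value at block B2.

Converged values:
  B0:   IN={b, c, d, f}   OUT={a, b, d, e, f}
  B1:   IN={a, b, d, e, f}   OUT={a, b, c, e, f}
  B2:   IN={a, b, c, e, f}   OUT={a, b, c, e}
  B3:   IN={a, b, c, e}   OUT={a, b, c, e, f}
  B4:   IN={a, b, c, e, f}   OUT={a, b, c, e, f}
  B5:   IN={a, b, c, e, f}   OUT={a, b, c, e, f}
  B6:   IN={a, b, c, e, f}   OUT={a, b, c, e, f}
  B7:   IN={a, b, c, e, f}   OUT={a, b}
  B8:   IN={a, b}   OUT={}

Merge at B2: OUT[B2] = IN[B3] = {a, b, c, e}
Applying B2's transfer function to that OUT value gives IN[B2] (row B2 above).

Answer: {a, b, c, e, f}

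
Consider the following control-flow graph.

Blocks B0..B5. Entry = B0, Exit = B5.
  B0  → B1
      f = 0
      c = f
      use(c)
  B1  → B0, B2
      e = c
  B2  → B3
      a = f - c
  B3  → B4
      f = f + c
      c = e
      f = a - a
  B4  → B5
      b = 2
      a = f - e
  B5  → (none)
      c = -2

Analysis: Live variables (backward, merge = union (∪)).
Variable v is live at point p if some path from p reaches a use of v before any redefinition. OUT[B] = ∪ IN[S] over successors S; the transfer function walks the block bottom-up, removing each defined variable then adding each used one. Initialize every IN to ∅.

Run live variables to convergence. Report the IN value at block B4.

Converged values:
  B0: | IN={} | OUT={c, f}
  B1: | IN={c, f} | OUT={c, e, f}
  B2: | IN={c, e, f} | OUT={a, c, e, f}
  B3: | IN={a, c, e, f} | OUT={e, f}
  B4: | IN={e, f} | OUT={}
  B5: | IN={} | OUT={}

Merge at B4: OUT[B4] = IN[B5] = {}
Applying B4's transfer function to that OUT value gives IN[B4] (row B4 above).

Answer: {e, f}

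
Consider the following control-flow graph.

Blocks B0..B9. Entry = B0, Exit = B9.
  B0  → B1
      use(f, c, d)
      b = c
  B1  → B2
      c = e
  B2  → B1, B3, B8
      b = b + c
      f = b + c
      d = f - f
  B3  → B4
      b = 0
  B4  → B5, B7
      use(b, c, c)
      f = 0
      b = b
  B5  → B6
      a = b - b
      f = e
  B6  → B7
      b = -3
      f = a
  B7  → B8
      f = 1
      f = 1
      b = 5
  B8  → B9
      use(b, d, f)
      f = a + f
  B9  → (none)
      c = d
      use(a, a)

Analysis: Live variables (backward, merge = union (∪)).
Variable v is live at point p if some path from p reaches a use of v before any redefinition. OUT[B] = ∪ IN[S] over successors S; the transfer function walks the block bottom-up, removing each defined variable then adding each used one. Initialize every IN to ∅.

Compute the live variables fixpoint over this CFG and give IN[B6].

Per-block solution:
  B0: | IN={a, c, d, e, f} | OUT={a, b, e}
  B1: | IN={a, b, e} | OUT={a, b, c, e}
  B2: | IN={a, b, c, e} | OUT={a, b, c, d, e, f}
  B3: | IN={a, c, d, e} | OUT={a, b, c, d, e}
  B4: | IN={a, b, c, d, e} | OUT={a, b, d, e}
  B5: | IN={b, d, e} | OUT={a, d}
  B6: | IN={a, d} | OUT={a, d}
  B7: | IN={a, d} | OUT={a, b, d, f}
  B8: | IN={a, b, d, f} | OUT={a, d}
  B9: | IN={a, d} | OUT={}

Merge at B6: OUT[B6] = IN[B7] = {a, d}
Applying B6's transfer function to that OUT value gives IN[B6] (row B6 above).

Answer: {a, d}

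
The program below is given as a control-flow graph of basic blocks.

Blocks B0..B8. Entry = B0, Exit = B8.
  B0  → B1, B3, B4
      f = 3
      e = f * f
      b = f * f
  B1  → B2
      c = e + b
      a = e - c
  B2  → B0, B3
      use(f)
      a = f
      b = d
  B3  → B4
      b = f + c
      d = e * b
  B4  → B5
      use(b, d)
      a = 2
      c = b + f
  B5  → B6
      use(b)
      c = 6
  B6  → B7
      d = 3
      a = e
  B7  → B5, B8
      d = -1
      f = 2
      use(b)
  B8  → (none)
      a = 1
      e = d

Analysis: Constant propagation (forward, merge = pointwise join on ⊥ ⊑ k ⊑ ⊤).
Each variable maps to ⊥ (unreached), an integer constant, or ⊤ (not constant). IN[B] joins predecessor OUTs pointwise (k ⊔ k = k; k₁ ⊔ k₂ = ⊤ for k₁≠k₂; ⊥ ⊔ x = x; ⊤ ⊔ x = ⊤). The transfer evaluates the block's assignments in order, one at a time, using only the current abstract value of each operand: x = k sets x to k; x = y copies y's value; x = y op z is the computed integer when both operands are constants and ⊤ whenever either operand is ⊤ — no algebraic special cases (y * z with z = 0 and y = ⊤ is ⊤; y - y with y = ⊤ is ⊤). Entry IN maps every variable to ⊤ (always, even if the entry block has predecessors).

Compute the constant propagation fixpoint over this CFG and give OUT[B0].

Answer: {a: ⊤, b: 9, c: ⊤, d: ⊤, e: 9, f: 3}

Trace:
Fixpoint table:
  B0:  IN=(all ⊤)  OUT={b:9, e:9, f:3; rest ⊤}
  B1:  IN={b:9, e:9, f:3; rest ⊤}  OUT={a:-9, b:9, c:18, e:9, f:3; rest ⊤}
  B2:  IN={a:-9, b:9, c:18, e:9, f:3; rest ⊤}  OUT={a:3, c:18, e:9, f:3; rest ⊤}
  B3:  IN={e:9, f:3; rest ⊤}  OUT={e:9, f:3; rest ⊤}
  B4:  IN={e:9, f:3; rest ⊤}  OUT={a:2, e:9, f:3; rest ⊤}
  B5:  IN={e:9; rest ⊤}  OUT={c:6, e:9; rest ⊤}
  B6:  IN={c:6, e:9; rest ⊤}  OUT={a:9, c:6, d:3, e:9; rest ⊤}
  B7:  IN={a:9, c:6, d:3, e:9; rest ⊤}  OUT={a:9, c:6, d:-1, e:9, f:2; rest ⊤}
  B8:  IN={a:9, c:6, d:-1, e:9, f:2; rest ⊤}  OUT={a:1, c:6, d:-1, e:-1, f:2; rest ⊤}

Merge at B0 (entry node, so the boundary value (all ⊤) is joined with the incoming edge(s)): IN[B0] = (all ⊤) ⊔ OUT[B2] = {a: ⊤, b: ⊤, c: ⊤, d: ⊤, e: ⊤, f: ⊤}
Applying B0's transfer function to that IN value gives OUT[B0] (row B0 above).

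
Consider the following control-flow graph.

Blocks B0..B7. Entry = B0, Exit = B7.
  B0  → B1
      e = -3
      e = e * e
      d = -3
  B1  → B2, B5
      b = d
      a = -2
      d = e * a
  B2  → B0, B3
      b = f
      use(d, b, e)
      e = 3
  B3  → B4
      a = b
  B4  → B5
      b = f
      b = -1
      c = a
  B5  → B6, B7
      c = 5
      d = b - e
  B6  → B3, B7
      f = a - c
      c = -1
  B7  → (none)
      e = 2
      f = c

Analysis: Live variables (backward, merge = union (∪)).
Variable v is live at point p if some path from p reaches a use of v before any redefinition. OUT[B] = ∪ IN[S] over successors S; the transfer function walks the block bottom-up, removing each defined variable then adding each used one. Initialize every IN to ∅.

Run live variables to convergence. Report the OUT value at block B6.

Answer: {b, c, e, f}

Trace:
Per-block solution:
  B0: | IN={f} | OUT={d, e, f}
  B1: | IN={d, e, f} | OUT={a, b, d, e, f}
  B2: | IN={d, e, f} | OUT={b, e, f}
  B3: | IN={b, e, f} | OUT={a, e, f}
  B4: | IN={a, e, f} | OUT={a, b, e}
  B5: | IN={a, b, e} | OUT={a, b, c, e}
  B6: | IN={a, b, c, e} | OUT={b, c, e, f}
  B7: | IN={c} | OUT={}

Merge at B6: OUT[B6] = IN[B3] ⊔ IN[B7] = {b, c, e, f}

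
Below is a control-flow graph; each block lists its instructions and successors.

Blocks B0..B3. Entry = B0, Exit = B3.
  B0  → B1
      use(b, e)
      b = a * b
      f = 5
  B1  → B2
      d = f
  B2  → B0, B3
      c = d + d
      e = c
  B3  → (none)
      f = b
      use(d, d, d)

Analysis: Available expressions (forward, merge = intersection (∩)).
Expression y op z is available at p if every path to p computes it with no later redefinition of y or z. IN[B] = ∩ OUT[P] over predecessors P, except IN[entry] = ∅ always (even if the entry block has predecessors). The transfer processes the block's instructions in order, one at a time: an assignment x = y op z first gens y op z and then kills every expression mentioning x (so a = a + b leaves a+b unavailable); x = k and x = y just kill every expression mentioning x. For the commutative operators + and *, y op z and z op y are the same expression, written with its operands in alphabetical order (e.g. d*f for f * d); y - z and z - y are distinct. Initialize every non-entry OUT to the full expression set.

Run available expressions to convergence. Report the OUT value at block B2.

Per-block solution:
  B0:  IN={}  OUT={}
  B1:  IN={}  OUT={}
  B2:  IN={}  OUT={d+d}
  B3:  IN={d+d}  OUT={d+d}

Merge at B2: IN[B2] = OUT[B1] = {}
Applying B2's transfer function to that IN value gives OUT[B2] (row B2 above).

Answer: {d+d}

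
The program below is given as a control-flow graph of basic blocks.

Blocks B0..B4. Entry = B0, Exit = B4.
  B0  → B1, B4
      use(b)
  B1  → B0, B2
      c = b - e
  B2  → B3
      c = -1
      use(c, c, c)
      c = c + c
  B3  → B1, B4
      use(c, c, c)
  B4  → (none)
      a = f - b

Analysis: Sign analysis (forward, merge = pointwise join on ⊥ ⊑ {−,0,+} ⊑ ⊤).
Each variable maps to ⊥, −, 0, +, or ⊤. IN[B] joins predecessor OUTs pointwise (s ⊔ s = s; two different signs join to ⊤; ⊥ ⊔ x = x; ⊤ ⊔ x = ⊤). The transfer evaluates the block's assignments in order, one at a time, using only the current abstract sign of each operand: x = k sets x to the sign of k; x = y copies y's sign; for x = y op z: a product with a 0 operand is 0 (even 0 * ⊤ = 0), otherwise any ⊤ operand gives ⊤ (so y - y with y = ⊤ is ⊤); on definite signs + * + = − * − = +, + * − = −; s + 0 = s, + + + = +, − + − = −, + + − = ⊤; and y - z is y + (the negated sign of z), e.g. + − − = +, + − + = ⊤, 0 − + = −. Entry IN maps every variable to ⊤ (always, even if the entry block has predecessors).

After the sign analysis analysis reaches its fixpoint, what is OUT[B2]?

Answer: {a: ⊤, b: ⊤, c: -, d: ⊤, e: ⊤, f: ⊤}

Working:
Per-block solution:
  B0:  IN=(all ⊤)  OUT=(all ⊤)
  B1:  IN=(all ⊤)  OUT=(all ⊤)
  B2:  IN=(all ⊤)  OUT={c:-; rest ⊤}
  B3:  IN={c:-; rest ⊤}  OUT={c:-; rest ⊤}
  B4:  IN=(all ⊤)  OUT=(all ⊤)

Merge at B2: IN[B2] = OUT[B1] = {a: ⊤, b: ⊤, c: ⊤, d: ⊤, e: ⊤, f: ⊤}
Applying B2's transfer function to that IN value gives OUT[B2] (row B2 above).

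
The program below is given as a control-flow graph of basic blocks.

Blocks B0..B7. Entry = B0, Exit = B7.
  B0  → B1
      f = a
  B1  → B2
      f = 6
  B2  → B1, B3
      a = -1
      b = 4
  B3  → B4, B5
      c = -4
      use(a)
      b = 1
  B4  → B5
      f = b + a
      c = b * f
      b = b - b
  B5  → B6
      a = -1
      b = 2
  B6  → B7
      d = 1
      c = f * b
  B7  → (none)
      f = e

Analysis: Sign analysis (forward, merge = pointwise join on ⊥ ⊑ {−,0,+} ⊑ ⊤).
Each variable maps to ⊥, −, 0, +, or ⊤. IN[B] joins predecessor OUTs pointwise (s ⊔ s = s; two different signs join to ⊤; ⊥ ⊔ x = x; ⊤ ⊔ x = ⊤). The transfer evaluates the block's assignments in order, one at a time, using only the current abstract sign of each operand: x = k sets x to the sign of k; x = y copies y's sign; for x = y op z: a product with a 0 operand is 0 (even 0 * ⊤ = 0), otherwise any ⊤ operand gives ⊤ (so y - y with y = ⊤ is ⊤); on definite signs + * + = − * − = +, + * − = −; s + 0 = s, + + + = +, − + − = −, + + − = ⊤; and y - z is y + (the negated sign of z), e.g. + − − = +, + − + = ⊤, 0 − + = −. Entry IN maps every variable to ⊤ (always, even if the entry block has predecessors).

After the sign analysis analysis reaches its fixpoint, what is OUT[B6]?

Answer: {a: -, b: +, c: ⊤, d: +, e: ⊤, f: ⊤}

Working:
Converged values:
  B0:   IN=(all ⊤)   OUT=(all ⊤)
  B1:   IN=(all ⊤)   OUT={f:+; rest ⊤}
  B2:   IN={f:+; rest ⊤}   OUT={a:-, b:+, f:+; rest ⊤}
  B3:   IN={a:-, b:+, f:+; rest ⊤}   OUT={a:-, b:+, c:-, f:+; rest ⊤}
  B4:   IN={a:-, b:+, c:-, f:+; rest ⊤}   OUT={a:-; rest ⊤}
  B5:   IN={a:-; rest ⊤}   OUT={a:-, b:+; rest ⊤}
  B6:   IN={a:-, b:+; rest ⊤}   OUT={a:-, b:+, d:+; rest ⊤}
  B7:   IN={a:-, b:+, d:+; rest ⊤}   OUT={a:-, b:+, d:+; rest ⊤}

Merge at B6: IN[B6] = OUT[B5] = {a: -, b: +, c: ⊤, d: ⊤, e: ⊤, f: ⊤}
Applying B6's transfer function to that IN value gives OUT[B6] (row B6 above).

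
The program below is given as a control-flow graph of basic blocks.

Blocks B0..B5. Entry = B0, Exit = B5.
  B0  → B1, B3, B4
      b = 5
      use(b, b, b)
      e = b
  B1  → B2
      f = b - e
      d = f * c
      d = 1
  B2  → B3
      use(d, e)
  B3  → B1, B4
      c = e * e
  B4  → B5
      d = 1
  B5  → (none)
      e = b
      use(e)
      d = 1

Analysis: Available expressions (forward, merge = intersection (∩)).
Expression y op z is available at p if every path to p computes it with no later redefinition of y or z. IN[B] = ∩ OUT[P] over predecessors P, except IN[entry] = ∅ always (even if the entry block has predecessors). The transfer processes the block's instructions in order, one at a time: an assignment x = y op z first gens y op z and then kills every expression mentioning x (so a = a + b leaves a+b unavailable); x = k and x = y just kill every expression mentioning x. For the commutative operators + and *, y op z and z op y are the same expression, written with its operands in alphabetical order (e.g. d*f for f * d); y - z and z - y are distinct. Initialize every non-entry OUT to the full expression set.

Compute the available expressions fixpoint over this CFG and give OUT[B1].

Per-block solution:
  B0:  IN={}  OUT={}
  B1:  IN={}  OUT={b-e, c*f}
  B2:  IN={b-e, c*f}  OUT={b-e, c*f}
  B3:  IN={}  OUT={e*e}
  B4:  IN={}  OUT={}
  B5:  IN={}  OUT={}

Merge at B1: IN[B1] = OUT[B0] ∩ OUT[B3] = {}
Applying B1's transfer function to that IN value gives OUT[B1] (row B1 above).

Answer: {b-e, c*f}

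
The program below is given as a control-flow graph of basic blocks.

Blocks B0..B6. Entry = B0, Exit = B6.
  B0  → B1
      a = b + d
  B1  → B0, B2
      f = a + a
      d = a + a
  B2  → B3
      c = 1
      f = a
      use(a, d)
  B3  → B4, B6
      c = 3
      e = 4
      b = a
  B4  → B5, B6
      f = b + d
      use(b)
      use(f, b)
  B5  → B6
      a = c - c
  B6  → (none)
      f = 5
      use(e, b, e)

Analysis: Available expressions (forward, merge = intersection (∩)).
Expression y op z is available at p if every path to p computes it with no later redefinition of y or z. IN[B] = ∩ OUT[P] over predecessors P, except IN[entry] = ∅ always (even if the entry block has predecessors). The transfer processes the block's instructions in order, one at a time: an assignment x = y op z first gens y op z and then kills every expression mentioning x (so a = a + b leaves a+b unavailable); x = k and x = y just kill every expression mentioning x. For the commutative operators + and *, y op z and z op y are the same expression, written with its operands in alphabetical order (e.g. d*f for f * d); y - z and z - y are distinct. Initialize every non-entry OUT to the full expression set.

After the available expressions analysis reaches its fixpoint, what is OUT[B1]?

Fixpoint table:
  B0:  IN={}  OUT={b+d}
  B1:  IN={b+d}  OUT={a+a}
  B2:  IN={a+a}  OUT={a+a}
  B3:  IN={a+a}  OUT={a+a}
  B4:  IN={a+a}  OUT={a+a, b+d}
  B5:  IN={a+a, b+d}  OUT={b+d, c-c}
  B6:  IN={}  OUT={}

Merge at B1: IN[B1] = OUT[B0] = {b+d}
Applying B1's transfer function to that IN value gives OUT[B1] (row B1 above).

Answer: {a+a}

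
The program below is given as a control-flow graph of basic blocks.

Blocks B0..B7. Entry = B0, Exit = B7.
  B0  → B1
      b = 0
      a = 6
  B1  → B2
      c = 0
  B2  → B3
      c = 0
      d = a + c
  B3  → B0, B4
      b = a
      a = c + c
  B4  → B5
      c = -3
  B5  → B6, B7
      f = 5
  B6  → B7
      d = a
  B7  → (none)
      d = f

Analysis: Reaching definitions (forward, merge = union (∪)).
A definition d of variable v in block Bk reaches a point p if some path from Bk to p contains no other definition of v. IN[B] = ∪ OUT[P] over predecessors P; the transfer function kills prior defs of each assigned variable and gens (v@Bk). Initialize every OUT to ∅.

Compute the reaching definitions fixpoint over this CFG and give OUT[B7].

Fixpoint table:
  B0:   IN={a@B3, b@B3, c@B2, d@B2}   OUT={a@B0, b@B0, c@B2, d@B2}
  B1:   IN={a@B0, b@B0, c@B2, d@B2}   OUT={a@B0, b@B0, c@B1, d@B2}
  B2:   IN={a@B0, b@B0, c@B1, d@B2}   OUT={a@B0, b@B0, c@B2, d@B2}
  B3:   IN={a@B0, b@B0, c@B2, d@B2}   OUT={a@B3, b@B3, c@B2, d@B2}
  B4:   IN={a@B3, b@B3, c@B2, d@B2}   OUT={a@B3, b@B3, c@B4, d@B2}
  B5:   IN={a@B3, b@B3, c@B4, d@B2}   OUT={a@B3, b@B3, c@B4, d@B2, f@B5}
  B6:   IN={a@B3, b@B3, c@B4, d@B2, f@B5}   OUT={a@B3, b@B3, c@B4, d@B6, f@B5}
  B7:   IN={a@B3, b@B3, c@B4, d@B2, d@B6, f@B5}   OUT={a@B3, b@B3, c@B4, d@B7, f@B5}

Merge at B7: IN[B7] = OUT[B5] ⊔ OUT[B6] = {a@B3, b@B3, c@B4, d@B2, d@B6, f@B5}
Applying B7's transfer function to that IN value gives OUT[B7] (row B7 above).

Answer: {a@B3, b@B3, c@B4, d@B7, f@B5}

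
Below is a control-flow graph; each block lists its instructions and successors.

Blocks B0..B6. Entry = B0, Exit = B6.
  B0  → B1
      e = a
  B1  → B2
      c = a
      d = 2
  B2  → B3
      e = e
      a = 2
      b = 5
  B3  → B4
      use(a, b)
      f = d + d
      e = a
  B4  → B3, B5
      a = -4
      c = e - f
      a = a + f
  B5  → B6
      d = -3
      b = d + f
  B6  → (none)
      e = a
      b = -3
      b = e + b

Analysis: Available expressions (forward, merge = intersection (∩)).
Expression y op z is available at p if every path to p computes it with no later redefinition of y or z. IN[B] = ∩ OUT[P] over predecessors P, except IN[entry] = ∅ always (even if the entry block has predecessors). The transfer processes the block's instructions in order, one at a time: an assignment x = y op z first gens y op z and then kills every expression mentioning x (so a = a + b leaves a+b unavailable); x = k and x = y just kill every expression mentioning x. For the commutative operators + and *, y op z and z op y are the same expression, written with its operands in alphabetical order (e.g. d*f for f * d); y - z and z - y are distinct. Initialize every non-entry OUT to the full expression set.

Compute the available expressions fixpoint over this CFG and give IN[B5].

Answer: {d+d, e-f}

Working:
Fixpoint table:
  B0: | IN={} | OUT={}
  B1: | IN={} | OUT={}
  B2: | IN={} | OUT={}
  B3: | IN={} | OUT={d+d}
  B4: | IN={d+d} | OUT={d+d, e-f}
  B5: | IN={d+d, e-f} | OUT={d+f, e-f}
  B6: | IN={d+f, e-f} | OUT={d+f}

Merge at B5: IN[B5] = OUT[B4] = {d+d, e-f}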